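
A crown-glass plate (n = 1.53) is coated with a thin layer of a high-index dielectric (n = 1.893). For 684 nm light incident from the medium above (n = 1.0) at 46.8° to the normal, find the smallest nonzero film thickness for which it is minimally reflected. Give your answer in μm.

0.196 μm

Ray reflecting at the top interface goes from n = 1.0 toward n = 1.893: a half-wave phase shift.
Ray reflecting at the bottom interface goes from n = 1.893 toward n = 1.53: no phase shift.
The two reflections differ by half a wavelength.
So the condition for destructive reflection is 2 n t cos θ_r = m λ.
Snell's law: 1.0 sin 46.8° = 1.893 sin θ_r → sin θ_r = 0.385, cos θ_r = 0.923.
Minimum nonzero at m = 1: t = λ / (2 n cos θ_r) = 684 / (2 × 1.893 × 0.923) = 196 nm.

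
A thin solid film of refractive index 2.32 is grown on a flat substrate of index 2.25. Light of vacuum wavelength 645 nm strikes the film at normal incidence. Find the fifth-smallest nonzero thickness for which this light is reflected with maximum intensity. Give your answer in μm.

At the upper boundary (n = 1.0 to n = 2.32) the reflected ray undergoes a half-wave phase shift.
Bottom surface (2.32 → 2.25): reflection off a lower-index medium gives no phase shift.
Net: one phase inversion between the two reflected rays.
With one net inversion, constructive interference in reflection requires 2 n t = (m + ½) λ.
The fifth-smallest nonzero thickness corresponds to m = 4: t = (m + ½) λ / (2 n) = 4.50 × 645 / (2 × 2.32) = 626 nm.

0.626 μm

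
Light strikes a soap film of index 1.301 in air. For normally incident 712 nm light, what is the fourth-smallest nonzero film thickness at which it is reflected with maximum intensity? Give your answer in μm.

0.958 μm

Ray reflecting at the top interface goes from n = 1.0 toward n = 1.301: a half-wave phase shift.
At the lower boundary (n = 1.301 to n = 1.0) the reflected ray undergoes no phase shift.
The two reflections differ by half a wavelength.
With one net inversion, constructive interference in reflection requires 2 n t = (m + ½) λ.
The fourth-smallest nonzero thickness corresponds to m = 3: t = (m + ½) λ / (2 n) = 3.50 × 712 / (2 × 1.301) = 958 nm.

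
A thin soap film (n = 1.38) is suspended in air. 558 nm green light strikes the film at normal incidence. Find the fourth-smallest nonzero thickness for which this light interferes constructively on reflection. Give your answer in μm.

0.708 μm

Top surface (1.0 → 1.38): reflection off a higher-index medium gives a half-wave phase shift.
Bottom surface (1.38 → 1.0): reflection off a lower-index medium gives no phase shift.
The two reflections differ by half a wavelength.
So the condition for constructive reflection is 2 n t = (m + ½) λ.
The fourth-smallest nonzero thickness corresponds to m = 3: t = (m + ½) λ / (2 n) = 3.50 × 558 / (2 × 1.38) = 708 nm.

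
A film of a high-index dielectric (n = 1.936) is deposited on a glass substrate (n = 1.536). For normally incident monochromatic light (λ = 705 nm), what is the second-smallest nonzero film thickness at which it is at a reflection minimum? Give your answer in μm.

Top surface (1.0 → 1.936): reflection off a higher-index medium gives a half-wave phase shift.
At the lower boundary (n = 1.936 to n = 1.536) the reflected ray undergoes no phase shift.
The two reflections differ by half a wavelength.
With one net inversion, destructive interference in reflection requires 2 n t = m λ.
The second-smallest nonzero thickness corresponds to m = 2: t = m λ / (2 n) = 2.00 × 705 / (2 × 1.936) = 364 nm.

0.364 μm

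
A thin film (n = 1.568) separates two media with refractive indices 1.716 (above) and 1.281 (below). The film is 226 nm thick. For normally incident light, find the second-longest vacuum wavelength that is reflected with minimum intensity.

Ray reflecting at the top interface goes from n = 1.716 toward n = 1.568: no phase shift.
Ray reflecting at the bottom interface goes from n = 1.568 toward n = 1.281: no phase shift.
Zero or two π shifts → no net half-wave offset.
With no net inversion, destructive interference in reflection requires 2 n t = (m + ½) λ.
λ = 2 n t / (m + ½). The second-longest wavelength is m = 1: λ = 2 × 1.568 × 226 / 1.50 = 472 nm.

472 nm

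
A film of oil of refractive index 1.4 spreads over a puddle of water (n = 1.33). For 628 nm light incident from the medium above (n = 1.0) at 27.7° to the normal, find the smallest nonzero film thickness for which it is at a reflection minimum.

At the upper boundary (n = 1.0 to n = 1.4) the reflected ray undergoes a half-wave phase shift.
Bottom surface (1.4 → 1.33): reflection off a lower-index medium gives no phase shift.
Net: one phase inversion between the two reflected rays.
So the condition for destructive reflection is 2 n t cos θ_r = m λ.
Snell's law: 1.0 sin 27.7° = 1.4 sin θ_r → sin θ_r = 0.332, cos θ_r = 0.943.
Minimum nonzero at m = 1: t = λ / (2 n cos θ_r) = 628 / (2 × 1.4 × 0.943) = 238 nm.

238 nm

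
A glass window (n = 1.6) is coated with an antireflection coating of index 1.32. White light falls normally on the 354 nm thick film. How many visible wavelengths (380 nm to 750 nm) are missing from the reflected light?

Top surface (1.0 → 1.32): reflection off a higher-index medium gives a half-wave phase shift.
At the lower boundary (n = 1.32 to n = 1.6) the reflected ray undergoes a half-wave phase shift.
Net: no relative phase inversion (both shifts match).
With no net inversion, destructive interference in reflection requires 2 n t = (m + ½) λ.
λ = 2 n t / (m + ½) = 935 / (m + ½) nm.
m=0: 1869 nm (IR); m=1: 623 nm (visible); m=2: 374 nm (UV).

1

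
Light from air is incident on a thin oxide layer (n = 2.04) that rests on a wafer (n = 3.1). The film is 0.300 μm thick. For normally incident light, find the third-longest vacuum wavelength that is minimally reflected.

At the upper boundary (n = 1.0 to n = 2.04) the reflected ray undergoes a half-wave phase shift.
Bottom surface (2.04 → 3.1): reflection off a higher-index medium gives a half-wave phase shift.
Zero or two π shifts → no net half-wave offset.
So the condition for destructive reflection is 2 n t = (m + ½) λ.
λ = 2 n t / (m + ½). The third-longest wavelength is m = 2: λ = 2 × 2.04 × 300 / 2.50 = 490 nm.

490 nm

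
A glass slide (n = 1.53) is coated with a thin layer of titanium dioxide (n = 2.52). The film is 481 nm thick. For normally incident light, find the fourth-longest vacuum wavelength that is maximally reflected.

693 nm

At the upper boundary (n = 1.0 to n = 2.52) the reflected ray undergoes a half-wave phase shift.
Ray reflecting at the bottom interface goes from n = 2.52 toward n = 1.53: no phase shift.
Net: one phase inversion between the two reflected rays.
So the condition for constructive reflection is 2 n t = (m + ½) λ.
λ = 2 n t / (m + ½). The fourth-longest wavelength is m = 3: λ = 2 × 2.52 × 481 / 3.50 = 693 nm.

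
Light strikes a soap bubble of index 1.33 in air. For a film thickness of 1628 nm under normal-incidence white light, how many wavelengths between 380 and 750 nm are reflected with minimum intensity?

6

Ray reflecting at the top interface goes from n = 1.0 toward n = 1.33: a half-wave phase shift.
Ray reflecting at the bottom interface goes from n = 1.33 toward n = 1.0: no phase shift.
Net: one phase inversion between the two reflected rays.
With one net inversion, destructive interference in reflection requires 2 n t = m λ.
λ = 2 n t / m = 4330 / m nm.
m=5: 866 nm (IR); m=6: 722 nm (visible); m=7: 619 nm (visible); m=8: 541 nm (visible); m=9: 481 nm (visible); m=10: 433 nm (visible); m=11: 394 nm (visible); m=12: 361 nm (UV).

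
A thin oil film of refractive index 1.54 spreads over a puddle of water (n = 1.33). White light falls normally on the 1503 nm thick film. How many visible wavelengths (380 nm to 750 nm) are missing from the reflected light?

At the upper boundary (n = 1.0 to n = 1.54) the reflected ray undergoes a half-wave phase shift.
Ray reflecting at the bottom interface goes from n = 1.54 toward n = 1.33: no phase shift.
Net: one phase inversion between the two reflected rays.
So the condition for destructive reflection is 2 n t = m λ.
λ = 2 n t / m = 4629 / m nm.
m=6: 772 nm (IR); m=7: 661 nm (visible); m=8: 579 nm (visible); m=9: 514 nm (visible); m=10: 463 nm (visible); m=11: 421 nm (visible); m=12: 386 nm (visible); m=13: 356 nm (UV).

6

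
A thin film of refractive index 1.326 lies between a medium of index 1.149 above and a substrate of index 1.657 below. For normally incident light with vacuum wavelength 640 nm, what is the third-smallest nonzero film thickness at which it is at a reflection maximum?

724 nm

Ray reflecting at the top interface goes from n = 1.149 toward n = 1.326: a half-wave phase shift.
Ray reflecting at the bottom interface goes from n = 1.326 toward n = 1.657: a half-wave phase shift.
Zero or two π shifts → no net half-wave offset.
For maximum reflection here: 2 n t = m λ.
The third-smallest nonzero thickness corresponds to m = 3: t = m λ / (2 n) = 3.00 × 640 / (2 × 1.326) = 724 nm.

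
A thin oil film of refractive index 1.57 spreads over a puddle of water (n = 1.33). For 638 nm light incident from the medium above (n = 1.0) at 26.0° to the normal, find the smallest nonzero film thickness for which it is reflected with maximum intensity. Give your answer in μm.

Ray reflecting at the top interface goes from n = 1.0 toward n = 1.57: a half-wave phase shift.
Bottom surface (1.57 → 1.33): reflection off a lower-index medium gives no phase shift.
The two reflections differ by half a wavelength.
For bright reflection here: 2 n t cos θ_r = (m + ½) λ.
Snell's law: 1.0 sin 26.0° = 1.57 sin θ_r → sin θ_r = 0.279, cos θ_r = 0.960.
Minimum at m = 0: t = λ / (4 n cos θ_r) = 638 / (4 × 1.57 × 0.960) = 106 nm.

0.106 μm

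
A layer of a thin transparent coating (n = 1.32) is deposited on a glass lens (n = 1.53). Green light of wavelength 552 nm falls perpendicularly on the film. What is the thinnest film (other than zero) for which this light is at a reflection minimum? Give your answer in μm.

At the upper boundary (n = 1.0 to n = 1.32) the reflected ray undergoes a half-wave phase shift.
At the lower boundary (n = 1.32 to n = 1.53) the reflected ray undergoes a half-wave phase shift.
Zero or two π shifts → no net half-wave offset.
So the condition for destructive reflection is 2 n t = (m + ½) λ.
Minimum at m = 0: t = λ / (4 n) = 552 / (4 × 1.32) = 105 nm.

0.105 μm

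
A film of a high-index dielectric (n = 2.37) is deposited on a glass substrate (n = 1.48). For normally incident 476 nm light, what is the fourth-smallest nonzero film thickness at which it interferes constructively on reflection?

Ray reflecting at the top interface goes from n = 1.0 toward n = 2.37: a half-wave phase shift.
Ray reflecting at the bottom interface goes from n = 2.37 toward n = 1.48: no phase shift.
The two reflections differ by half a wavelength.
With one net inversion, constructive interference in reflection requires 2 n t = (m + ½) λ.
The fourth-smallest nonzero thickness corresponds to m = 3: t = (m + ½) λ / (2 n) = 3.50 × 476 / (2 × 2.37) = 351 nm.

351 nm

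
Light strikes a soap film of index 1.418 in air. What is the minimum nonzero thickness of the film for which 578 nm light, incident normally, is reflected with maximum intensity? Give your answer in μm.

0.102 μm

Top surface (1.0 → 1.418): reflection off a higher-index medium gives a half-wave phase shift.
Ray reflecting at the bottom interface goes from n = 1.418 toward n = 1.0: no phase shift.
The two reflections differ by half a wavelength.
For strong reflection here: 2 n t = (m + ½) λ.
Minimum at m = 0: t = λ / (4 n) = 578 / (4 × 1.418) = 102 nm.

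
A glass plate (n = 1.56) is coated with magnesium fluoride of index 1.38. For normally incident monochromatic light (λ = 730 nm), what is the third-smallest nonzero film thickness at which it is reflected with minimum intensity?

Top surface (1.0 → 1.38): reflection off a higher-index medium gives a half-wave phase shift.
Ray reflecting at the bottom interface goes from n = 1.38 toward n = 1.56: a half-wave phase shift.
Zero or two π shifts → no net half-wave offset.
For dark reflection here: 2 n t = (m + ½) λ.
The third-smallest nonzero thickness corresponds to m = 2: t = (m + ½) λ / (2 n) = 2.50 × 730 / (2 × 1.38) = 661 nm.

661 nm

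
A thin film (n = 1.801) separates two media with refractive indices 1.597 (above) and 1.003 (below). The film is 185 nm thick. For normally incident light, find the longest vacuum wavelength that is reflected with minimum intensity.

666 nm

Top surface (1.597 → 1.801): reflection off a higher-index medium gives a half-wave phase shift.
Bottom surface (1.801 → 1.003): reflection off a lower-index medium gives no phase shift.
The two reflections differ by half a wavelength.
With one net inversion, destructive interference in reflection requires 2 n t = m λ.
λ = 2 n t / m. The longest wavelength is m = 1: λ = 2 × 1.801 × 185 / 1.00 = 666 nm.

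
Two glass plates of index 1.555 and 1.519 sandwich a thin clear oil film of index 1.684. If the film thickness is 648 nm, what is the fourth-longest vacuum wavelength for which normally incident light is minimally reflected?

546 nm

At the upper boundary (n = 1.555 to n = 1.684) the reflected ray undergoes a half-wave phase shift.
At the lower boundary (n = 1.684 to n = 1.519) the reflected ray undergoes no phase shift.
Net: one phase inversion between the two reflected rays.
So the condition for destructive reflection is 2 n t = m λ.
λ = 2 n t / m. The fourth-longest wavelength is m = 4: λ = 2 × 1.684 × 648 / 4.00 = 546 nm.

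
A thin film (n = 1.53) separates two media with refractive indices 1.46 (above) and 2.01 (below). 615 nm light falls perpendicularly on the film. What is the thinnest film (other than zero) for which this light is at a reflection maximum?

201 nm

At the upper boundary (n = 1.46 to n = 1.53) the reflected ray undergoes a half-wave phase shift.
Ray reflecting at the bottom interface goes from n = 1.53 toward n = 2.01: a half-wave phase shift.
Zero or two π shifts → no net half-wave offset.
For strong reflection here: 2 n t = m λ.
Minimum nonzero at m = 1: t = λ / (2 n) = 615 / (2 × 1.53) = 201 nm.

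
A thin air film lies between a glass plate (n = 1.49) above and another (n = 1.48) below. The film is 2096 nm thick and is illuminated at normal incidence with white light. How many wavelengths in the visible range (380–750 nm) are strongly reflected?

Top surface (1.49 → 1.0): reflection off a lower-index medium gives no phase shift.
Ray reflecting at the bottom interface goes from n = 1.0 toward n = 1.48: a half-wave phase shift.
Net: one phase inversion between the two reflected rays.
For maximum reflection here: 2 n t = (m + ½) λ.
λ = 2 n t / (m + ½) = 4192 / (m + ½) nm.
m=5: 762 nm (IR); m=6: 645 nm (visible); m=7: 559 nm (visible); m=8: 493 nm (visible); m=9: 441 nm (visible); m=10: 399 nm (visible); m=11: 365 nm (UV).

5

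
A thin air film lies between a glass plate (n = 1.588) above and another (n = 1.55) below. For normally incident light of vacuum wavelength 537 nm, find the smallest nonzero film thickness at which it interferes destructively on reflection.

Ray reflecting at the top interface goes from n = 1.588 toward n = 1.0: no phase shift.
At the lower boundary (n = 1.0 to n = 1.55) the reflected ray undergoes a half-wave phase shift.
The two reflections differ by half a wavelength.
For weak reflection here: 2 n t = m λ.
Minimum nonzero at m = 1: t = λ / (2 n) = 537 / (2 × 1.0) = 269 nm.

269 nm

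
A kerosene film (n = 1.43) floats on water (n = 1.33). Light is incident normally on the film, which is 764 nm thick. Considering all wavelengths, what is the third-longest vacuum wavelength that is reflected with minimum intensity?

Ray reflecting at the top interface goes from n = 1.0 toward n = 1.43: a half-wave phase shift.
At the lower boundary (n = 1.43 to n = 1.33) the reflected ray undergoes no phase shift.
The two reflections differ by half a wavelength.
For weak reflection here: 2 n t = m λ.
λ = 2 n t / m. The third-longest wavelength is m = 3: λ = 2 × 1.43 × 764 / 3.00 = 728 nm.

728 nm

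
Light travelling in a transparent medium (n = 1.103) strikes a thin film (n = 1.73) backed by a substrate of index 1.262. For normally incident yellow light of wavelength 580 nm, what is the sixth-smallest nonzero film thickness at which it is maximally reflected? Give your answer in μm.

0.922 μm

At the upper boundary (n = 1.103 to n = 1.73) the reflected ray undergoes a half-wave phase shift.
Ray reflecting at the bottom interface goes from n = 1.73 toward n = 1.262: no phase shift.
The two reflections differ by half a wavelength.
So the condition for constructive reflection is 2 n t = (m + ½) λ.
The sixth-smallest nonzero thickness corresponds to m = 5: t = (m + ½) λ / (2 n) = 5.50 × 580 / (2 × 1.73) = 922 nm.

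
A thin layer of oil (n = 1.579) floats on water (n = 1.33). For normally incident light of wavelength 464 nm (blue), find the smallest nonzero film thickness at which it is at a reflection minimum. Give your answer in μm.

0.147 μm

Top surface (1.0 → 1.579): reflection off a higher-index medium gives a half-wave phase shift.
Bottom surface (1.579 → 1.33): reflection off a lower-index medium gives no phase shift.
Exactly one π shift → a net half-wave offset.
So the condition for destructive reflection is 2 n t = m λ.
Minimum nonzero at m = 1: t = λ / (2 n) = 464 / (2 × 1.579) = 147 nm.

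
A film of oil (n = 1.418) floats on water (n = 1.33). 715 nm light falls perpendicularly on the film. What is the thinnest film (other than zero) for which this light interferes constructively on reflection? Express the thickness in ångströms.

At the upper boundary (n = 1.0 to n = 1.418) the reflected ray undergoes a half-wave phase shift.
Ray reflecting at the bottom interface goes from n = 1.418 toward n = 1.33: no phase shift.
Net: one phase inversion between the two reflected rays.
With one net inversion, constructive interference in reflection requires 2 n t = (m + ½) λ.
Minimum at m = 0: t = λ / (4 n) = 715 / (4 × 1.418) = 126 nm.

1261 Å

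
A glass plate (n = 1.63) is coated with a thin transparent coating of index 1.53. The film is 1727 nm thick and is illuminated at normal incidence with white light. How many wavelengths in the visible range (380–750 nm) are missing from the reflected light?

7

At the upper boundary (n = 1.0 to n = 1.53) the reflected ray undergoes a half-wave phase shift.
At the lower boundary (n = 1.53 to n = 1.63) the reflected ray undergoes a half-wave phase shift.
The two reflections carry the same phase change, so no net offset.
So the condition for destructive reflection is 2 n t = (m + ½) λ.
λ = 2 n t / (m + ½) = 5285 / (m + ½) nm.
m=6: 813 nm (IR); m=7: 705 nm (visible); m=8: 622 nm (visible); m=9: 556 nm (visible); m=10: 503 nm (visible); m=11: 460 nm (visible); m=12: 423 nm (visible); m=13: 391 nm (visible); m=14: 364 nm (UV).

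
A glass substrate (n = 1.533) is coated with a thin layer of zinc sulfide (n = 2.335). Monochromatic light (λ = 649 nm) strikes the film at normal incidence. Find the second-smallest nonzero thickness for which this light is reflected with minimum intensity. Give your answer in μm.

0.278 μm

Top surface (1.0 → 2.335): reflection off a higher-index medium gives a half-wave phase shift.
Ray reflecting at the bottom interface goes from n = 2.335 toward n = 1.533: no phase shift.
Exactly one π shift → a net half-wave offset.
With one net inversion, destructive interference in reflection requires 2 n t = m λ.
The second-smallest nonzero thickness corresponds to m = 2: t = m λ / (2 n) = 2.00 × 649 / (2 × 2.335) = 278 nm.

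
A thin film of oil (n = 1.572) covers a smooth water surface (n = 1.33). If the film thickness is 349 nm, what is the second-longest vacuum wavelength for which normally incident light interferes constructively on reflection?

732 nm

Top surface (1.0 → 1.572): reflection off a higher-index medium gives a half-wave phase shift.
Bottom surface (1.572 → 1.33): reflection off a lower-index medium gives no phase shift.
The two reflections differ by half a wavelength.
For maximum reflection here: 2 n t = (m + ½) λ.
λ = 2 n t / (m + ½). The second-longest wavelength is m = 1: λ = 2 × 1.572 × 349 / 1.50 = 732 nm.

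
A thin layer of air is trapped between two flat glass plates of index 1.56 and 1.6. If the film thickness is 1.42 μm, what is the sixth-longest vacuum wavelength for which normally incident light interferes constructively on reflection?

516 nm

At the upper boundary (n = 1.56 to n = 1.0) the reflected ray undergoes no phase shift.
At the lower boundary (n = 1.0 to n = 1.6) the reflected ray undergoes a half-wave phase shift.
Exactly one π shift → a net half-wave offset.
With one net inversion, constructive interference in reflection requires 2 n t = (m + ½) λ.
λ = 2 n t / (m + ½). The sixth-longest wavelength is m = 5: λ = 2 × 1.0 × 1420 / 5.50 = 516 nm.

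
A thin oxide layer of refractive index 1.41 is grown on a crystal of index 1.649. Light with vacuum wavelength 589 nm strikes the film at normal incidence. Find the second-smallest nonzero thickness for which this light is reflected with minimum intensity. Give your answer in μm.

Ray reflecting at the top interface goes from n = 1.0 toward n = 1.41: a half-wave phase shift.
At the lower boundary (n = 1.41 to n = 1.649) the reflected ray undergoes a half-wave phase shift.
Net: no relative phase inversion (both shifts match).
With no net inversion, destructive interference in reflection requires 2 n t = (m + ½) λ.
The second-smallest nonzero thickness corresponds to m = 1: t = (m + ½) λ / (2 n) = 1.50 × 589 / (2 × 1.41) = 313 nm.

0.313 μm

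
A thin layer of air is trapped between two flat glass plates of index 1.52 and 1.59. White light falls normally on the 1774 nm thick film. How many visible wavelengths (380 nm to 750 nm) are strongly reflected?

Top surface (1.52 → 1.0): reflection off a lower-index medium gives no phase shift.
At the lower boundary (n = 1.0 to n = 1.59) the reflected ray undergoes a half-wave phase shift.
The two reflections differ by half a wavelength.
So the condition for constructive reflection is 2 n t = (m + ½) λ.
λ = 2 n t / (m + ½) = 3548 / (m + ½) nm.
m=4: 788 nm (IR); m=5: 645 nm (visible); m=6: 546 nm (visible); m=7: 473 nm (visible); m=8: 417 nm (visible); m=9: 373 nm (UV).

4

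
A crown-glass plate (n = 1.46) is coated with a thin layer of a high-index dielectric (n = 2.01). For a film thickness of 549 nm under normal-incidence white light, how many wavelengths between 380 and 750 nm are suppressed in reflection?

Ray reflecting at the top interface goes from n = 1.0 toward n = 2.01: a half-wave phase shift.
At the lower boundary (n = 2.01 to n = 1.46) the reflected ray undergoes no phase shift.
Net: one phase inversion between the two reflected rays.
For weak reflection here: 2 n t = m λ.
λ = 2 n t / m = 2207 / m nm.
m=2: 1103 nm (IR); m=3: 736 nm (visible); m=4: 552 nm (visible); m=5: 441 nm (visible); m=6: 368 nm (UV).

3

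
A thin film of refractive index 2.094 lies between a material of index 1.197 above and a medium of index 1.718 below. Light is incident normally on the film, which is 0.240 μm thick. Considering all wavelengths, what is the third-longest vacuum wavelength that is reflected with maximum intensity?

At the upper boundary (n = 1.197 to n = 2.094) the reflected ray undergoes a half-wave phase shift.
Ray reflecting at the bottom interface goes from n = 2.094 toward n = 1.718: no phase shift.
Net: one phase inversion between the two reflected rays.
With one net inversion, constructive interference in reflection requires 2 n t = (m + ½) λ.
λ = 2 n t / (m + ½). The third-longest wavelength is m = 2: λ = 2 × 2.094 × 240 / 2.50 = 402 nm.

402 nm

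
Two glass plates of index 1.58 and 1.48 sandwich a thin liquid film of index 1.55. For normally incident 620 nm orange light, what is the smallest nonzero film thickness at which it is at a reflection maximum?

Top surface (1.58 → 1.55): reflection off a lower-index medium gives no phase shift.
Bottom surface (1.55 → 1.48): reflection off a lower-index medium gives no phase shift.
The two reflections carry the same phase change, so no net offset.
For maximum reflection here: 2 n t = m λ.
The smallest nonzero thickness corresponds to m = 1: t = m λ / (2 n) = 1.00 × 620 / (2 × 1.55) = 200 nm.

200 nm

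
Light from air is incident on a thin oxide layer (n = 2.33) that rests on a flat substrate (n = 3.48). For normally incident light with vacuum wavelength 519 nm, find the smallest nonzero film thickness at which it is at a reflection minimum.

Top surface (1.0 → 2.33): reflection off a higher-index medium gives a half-wave phase shift.
At the lower boundary (n = 2.33 to n = 3.48) the reflected ray undergoes a half-wave phase shift.
Net: no relative phase inversion (both shifts match).
With no net inversion, destructive interference in reflection requires 2 n t = (m + ½) λ.
Minimum at m = 0: t = λ / (4 n) = 519 / (4 × 2.33) = 55.7 nm.

55.7 nm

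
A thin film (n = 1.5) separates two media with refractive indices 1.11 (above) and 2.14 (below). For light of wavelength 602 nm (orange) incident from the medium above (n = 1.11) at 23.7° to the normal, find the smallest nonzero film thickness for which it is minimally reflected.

105 nm

Ray reflecting at the top interface goes from n = 1.11 toward n = 1.5: a half-wave phase shift.
At the lower boundary (n = 1.5 to n = 2.14) the reflected ray undergoes a half-wave phase shift.
Net: no relative phase inversion (both shifts match).
With no net inversion, destructive interference in reflection requires 2 n t cos θ_r = (m + ½) λ.
Snell's law: 1.11 sin 23.7° = 1.5 sin θ_r → sin θ_r = 0.297, cos θ_r = 0.955.
Minimum at m = 0: t = λ / (4 n cos θ_r) = 602 / (4 × 1.5 × 0.955) = 105 nm.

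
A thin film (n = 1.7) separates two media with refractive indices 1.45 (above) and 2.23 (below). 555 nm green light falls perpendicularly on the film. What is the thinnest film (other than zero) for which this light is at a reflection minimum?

At the upper boundary (n = 1.45 to n = 1.7) the reflected ray undergoes a half-wave phase shift.
At the lower boundary (n = 1.7 to n = 2.23) the reflected ray undergoes a half-wave phase shift.
The two reflections carry the same phase change, so no net offset.
So the condition for destructive reflection is 2 n t = (m + ½) λ.
Minimum at m = 0: t = λ / (4 n) = 555 / (4 × 1.7) = 81.6 nm.

81.6 nm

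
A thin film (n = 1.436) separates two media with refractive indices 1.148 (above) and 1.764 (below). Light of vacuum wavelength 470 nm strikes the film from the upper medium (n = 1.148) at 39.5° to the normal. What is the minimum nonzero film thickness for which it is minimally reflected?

95.0 nm

Ray reflecting at the top interface goes from n = 1.148 toward n = 1.436: a half-wave phase shift.
At the lower boundary (n = 1.436 to n = 1.764) the reflected ray undergoes a half-wave phase shift.
The two reflections carry the same phase change, so no net offset.
So the condition for destructive reflection is 2 n t cos θ_r = (m + ½) λ.
Snell's law: 1.148 sin 39.5° = 1.436 sin θ_r → sin θ_r = 0.509, cos θ_r = 0.861.
Minimum at m = 0: t = λ / (4 n cos θ_r) = 470 / (4 × 1.436 × 0.861) = 95.0 nm.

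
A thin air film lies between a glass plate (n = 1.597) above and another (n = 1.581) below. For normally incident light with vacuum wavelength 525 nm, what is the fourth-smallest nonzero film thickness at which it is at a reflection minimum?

1050 nm

At the upper boundary (n = 1.597 to n = 1.0) the reflected ray undergoes no phase shift.
Bottom surface (1.0 → 1.581): reflection off a higher-index medium gives a half-wave phase shift.
Net: one phase inversion between the two reflected rays.
For minimum reflection here: 2 n t = m λ.
The fourth-smallest nonzero thickness corresponds to m = 4: t = m λ / (2 n) = 4.00 × 525 / (2 × 1.0) = 1050 nm.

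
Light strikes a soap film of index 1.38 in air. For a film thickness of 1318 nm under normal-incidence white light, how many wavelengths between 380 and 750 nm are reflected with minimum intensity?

5

Top surface (1.0 → 1.38): reflection off a higher-index medium gives a half-wave phase shift.
Bottom surface (1.38 → 1.0): reflection off a lower-index medium gives no phase shift.
The two reflections differ by half a wavelength.
So the condition for destructive reflection is 2 n t = m λ.
λ = 2 n t / m = 3638 / m nm.
m=4: 909 nm (IR); m=5: 728 nm (visible); m=6: 606 nm (visible); m=7: 520 nm (visible); m=8: 455 nm (visible); m=9: 404 nm (visible); m=10: 364 nm (UV).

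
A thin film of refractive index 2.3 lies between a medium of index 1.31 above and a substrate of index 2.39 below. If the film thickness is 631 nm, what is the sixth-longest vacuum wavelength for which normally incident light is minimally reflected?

528 nm

Ray reflecting at the top interface goes from n = 1.31 toward n = 2.3: a half-wave phase shift.
Ray reflecting at the bottom interface goes from n = 2.3 toward n = 2.39: a half-wave phase shift.
The two reflections carry the same phase change, so no net offset.
For minimum reflection here: 2 n t = (m + ½) λ.
λ = 2 n t / (m + ½). The sixth-longest wavelength is m = 5: λ = 2 × 2.3 × 631 / 5.50 = 528 nm.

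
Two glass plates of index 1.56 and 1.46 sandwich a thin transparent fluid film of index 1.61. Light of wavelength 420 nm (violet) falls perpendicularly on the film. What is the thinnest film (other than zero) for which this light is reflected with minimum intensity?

Ray reflecting at the top interface goes from n = 1.56 toward n = 1.61: a half-wave phase shift.
At the lower boundary (n = 1.61 to n = 1.46) the reflected ray undergoes no phase shift.
Exactly one π shift → a net half-wave offset.
So the condition for destructive reflection is 2 n t = m λ.
Minimum nonzero at m = 1: t = λ / (2 n) = 420 / (2 × 1.61) = 130 nm.

130 nm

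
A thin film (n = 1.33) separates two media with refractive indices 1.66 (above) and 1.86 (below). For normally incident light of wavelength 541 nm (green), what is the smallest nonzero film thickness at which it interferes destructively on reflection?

203 nm

Ray reflecting at the top interface goes from n = 1.66 toward n = 1.33: no phase shift.
At the lower boundary (n = 1.33 to n = 1.86) the reflected ray undergoes a half-wave phase shift.
Net: one phase inversion between the two reflected rays.
With one net inversion, destructive interference in reflection requires 2 n t = m λ.
The smallest nonzero thickness corresponds to m = 1: t = m λ / (2 n) = 1.00 × 541 / (2 × 1.33) = 203 nm.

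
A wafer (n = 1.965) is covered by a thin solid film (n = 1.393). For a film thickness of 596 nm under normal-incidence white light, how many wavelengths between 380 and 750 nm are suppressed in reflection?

2

Top surface (1.0 → 1.393): reflection off a higher-index medium gives a half-wave phase shift.
At the lower boundary (n = 1.393 to n = 1.965) the reflected ray undergoes a half-wave phase shift.
The two reflections carry the same phase change, so no net offset.
For minimum reflection here: 2 n t = (m + ½) λ.
λ = 2 n t / (m + ½) = 1660 / (m + ½) nm.
m=1: 1107 nm (IR); m=2: 664 nm (visible); m=3: 474 nm (visible); m=4: 369 nm (UV).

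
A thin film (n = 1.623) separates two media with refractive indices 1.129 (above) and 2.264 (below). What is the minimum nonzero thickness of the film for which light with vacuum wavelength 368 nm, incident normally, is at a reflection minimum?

At the upper boundary (n = 1.129 to n = 1.623) the reflected ray undergoes a half-wave phase shift.
Bottom surface (1.623 → 2.264): reflection off a higher-index medium gives a half-wave phase shift.
Zero or two π shifts → no net half-wave offset.
For weak reflection here: 2 n t = (m + ½) λ.
Minimum at m = 0: t = λ / (4 n) = 368 / (4 × 1.623) = 56.7 nm.

56.7 nm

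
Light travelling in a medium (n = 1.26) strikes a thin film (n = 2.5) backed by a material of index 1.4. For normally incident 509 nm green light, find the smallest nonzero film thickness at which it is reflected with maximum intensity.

Top surface (1.26 → 2.5): reflection off a higher-index medium gives a half-wave phase shift.
Ray reflecting at the bottom interface goes from n = 2.5 toward n = 1.4: no phase shift.
Exactly one π shift → a net half-wave offset.
For maximum reflection here: 2 n t = (m + ½) λ.
Minimum at m = 0: t = λ / (4 n) = 509 / (4 × 2.5) = 50.9 nm.

50.9 nm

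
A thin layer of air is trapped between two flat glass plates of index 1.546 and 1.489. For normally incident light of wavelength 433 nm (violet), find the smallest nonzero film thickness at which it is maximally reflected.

Ray reflecting at the top interface goes from n = 1.546 toward n = 1.0: no phase shift.
At the lower boundary (n = 1.0 to n = 1.489) the reflected ray undergoes a half-wave phase shift.
The two reflections differ by half a wavelength.
For bright reflection here: 2 n t = (m + ½) λ.
Minimum at m = 0: t = λ / (4 n) = 433 / (4 × 1.0) = 108 nm.

108 nm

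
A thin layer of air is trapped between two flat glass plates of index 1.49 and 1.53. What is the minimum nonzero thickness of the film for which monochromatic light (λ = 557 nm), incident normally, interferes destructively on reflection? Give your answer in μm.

0.279 μm

Ray reflecting at the top interface goes from n = 1.49 toward n = 1.0: no phase shift.
Ray reflecting at the bottom interface goes from n = 1.0 toward n = 1.53: a half-wave phase shift.
Exactly one π shift → a net half-wave offset.
With one net inversion, destructive interference in reflection requires 2 n t = m λ.
Minimum nonzero at m = 1: t = λ / (2 n) = 557 / (2 × 1.0) = 279 nm.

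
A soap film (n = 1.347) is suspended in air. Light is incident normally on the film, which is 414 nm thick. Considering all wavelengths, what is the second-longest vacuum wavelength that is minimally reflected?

558 nm

Top surface (1.0 → 1.347): reflection off a higher-index medium gives a half-wave phase shift.
Ray reflecting at the bottom interface goes from n = 1.347 toward n = 1.0: no phase shift.
Net: one phase inversion between the two reflected rays.
For dark reflection here: 2 n t = m λ.
λ = 2 n t / m. The second-longest wavelength is m = 2: λ = 2 × 1.347 × 414 / 2.00 = 558 nm.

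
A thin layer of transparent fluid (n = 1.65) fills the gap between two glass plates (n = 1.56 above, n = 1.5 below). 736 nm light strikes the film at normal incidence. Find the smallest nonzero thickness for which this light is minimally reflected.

Top surface (1.56 → 1.65): reflection off a higher-index medium gives a half-wave phase shift.
Ray reflecting at the bottom interface goes from n = 1.65 toward n = 1.5: no phase shift.
Net: one phase inversion between the two reflected rays.
So the condition for destructive reflection is 2 n t = m λ.
The smallest nonzero thickness corresponds to m = 1: t = m λ / (2 n) = 1.00 × 736 / (2 × 1.65) = 223 nm.

223 nm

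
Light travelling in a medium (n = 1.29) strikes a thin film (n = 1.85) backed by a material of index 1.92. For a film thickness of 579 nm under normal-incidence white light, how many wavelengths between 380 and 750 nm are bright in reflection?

3

At the upper boundary (n = 1.29 to n = 1.85) the reflected ray undergoes a half-wave phase shift.
At the lower boundary (n = 1.85 to n = 1.92) the reflected ray undergoes a half-wave phase shift.
The two reflections carry the same phase change, so no net offset.
So the condition for constructive reflection is 2 n t = m λ.
λ = 2 n t / m = 2142 / m nm.
m=2: 1071 nm (IR); m=3: 714 nm (visible); m=4: 536 nm (visible); m=5: 428 nm (visible); m=6: 357 nm (UV).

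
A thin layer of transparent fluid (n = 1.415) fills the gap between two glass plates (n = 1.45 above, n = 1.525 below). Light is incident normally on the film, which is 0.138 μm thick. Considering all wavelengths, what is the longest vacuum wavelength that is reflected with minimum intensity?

At the upper boundary (n = 1.45 to n = 1.415) the reflected ray undergoes no phase shift.
At the lower boundary (n = 1.415 to n = 1.525) the reflected ray undergoes a half-wave phase shift.
The two reflections differ by half a wavelength.
With one net inversion, destructive interference in reflection requires 2 n t = m λ.
λ = 2 n t / m. The longest wavelength is m = 1: λ = 2 × 1.415 × 138 / 1.00 = 391 nm.

391 nm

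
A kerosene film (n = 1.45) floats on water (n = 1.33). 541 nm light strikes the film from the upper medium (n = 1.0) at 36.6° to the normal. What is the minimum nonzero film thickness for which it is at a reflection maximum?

102 nm

Ray reflecting at the top interface goes from n = 1.0 toward n = 1.45: a half-wave phase shift.
Bottom surface (1.45 → 1.33): reflection off a lower-index medium gives no phase shift.
The two reflections differ by half a wavelength.
So the condition for constructive reflection is 2 n t cos θ_r = (m + ½) λ.
Snell's law: 1.0 sin 36.6° = 1.45 sin θ_r → sin θ_r = 0.411, cos θ_r = 0.912.
Minimum at m = 0: t = λ / (4 n cos θ_r) = 541 / (4 × 1.45 × 0.912) = 102 nm.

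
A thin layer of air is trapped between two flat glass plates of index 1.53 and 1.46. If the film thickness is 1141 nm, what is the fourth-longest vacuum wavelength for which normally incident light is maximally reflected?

Ray reflecting at the top interface goes from n = 1.53 toward n = 1.0: no phase shift.
Ray reflecting at the bottom interface goes from n = 1.0 toward n = 1.46: a half-wave phase shift.
Net: one phase inversion between the two reflected rays.
With one net inversion, constructive interference in reflection requires 2 n t = (m + ½) λ.
λ = 2 n t / (m + ½). The fourth-longest wavelength is m = 3: λ = 2 × 1.0 × 1141 / 3.50 = 652 nm.

652 nm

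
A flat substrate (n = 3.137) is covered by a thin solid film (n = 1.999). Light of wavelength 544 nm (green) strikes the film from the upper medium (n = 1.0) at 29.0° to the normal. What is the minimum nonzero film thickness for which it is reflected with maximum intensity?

140 nm

Ray reflecting at the top interface goes from n = 1.0 toward n = 1.999: a half-wave phase shift.
Bottom surface (1.999 → 3.137): reflection off a higher-index medium gives a half-wave phase shift.
Net: no relative phase inversion (both shifts match).
With no net inversion, constructive interference in reflection requires 2 n t cos θ_r = m λ.
Snell's law: 1.0 sin 29.0° = 1.999 sin θ_r → sin θ_r = 0.243, cos θ_r = 0.970.
Minimum nonzero at m = 1: t = λ / (2 n cos θ_r) = 544 / (2 × 1.999 × 0.970) = 140 nm.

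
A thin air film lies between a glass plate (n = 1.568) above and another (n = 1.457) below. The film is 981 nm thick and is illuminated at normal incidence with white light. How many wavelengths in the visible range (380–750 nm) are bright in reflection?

2

Ray reflecting at the top interface goes from n = 1.568 toward n = 1.0: no phase shift.
Bottom surface (1.0 → 1.457): reflection off a higher-index medium gives a half-wave phase shift.
Exactly one π shift → a net half-wave offset.
With one net inversion, constructive interference in reflection requires 2 n t = (m + ½) λ.
λ = 2 n t / (m + ½) = 1962 / (m + ½) nm.
m=2: 785 nm (IR); m=3: 561 nm (visible); m=4: 436 nm (visible); m=5: 357 nm (UV).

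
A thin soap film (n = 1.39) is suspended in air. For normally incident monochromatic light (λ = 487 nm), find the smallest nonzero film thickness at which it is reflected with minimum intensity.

175 nm

At the upper boundary (n = 1.0 to n = 1.39) the reflected ray undergoes a half-wave phase shift.
At the lower boundary (n = 1.39 to n = 1.0) the reflected ray undergoes no phase shift.
Exactly one π shift → a net half-wave offset.
For minimum reflection here: 2 n t = m λ.
Minimum nonzero at m = 1: t = λ / (2 n) = 487 / (2 × 1.39) = 175 nm.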